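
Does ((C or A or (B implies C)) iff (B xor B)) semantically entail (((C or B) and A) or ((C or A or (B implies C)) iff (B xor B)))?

A | B | C | φ | ψ
- | - | - | - | -
1 | 1 | 1 | 0 | 1
1 | 1 | 0 | 0 | 1
1 | 0 | 1 | 0 | 1
1 | 0 | 0 | 0 | 0
0 | 1 | 1 | 0 | 0
0 | 1 | 0 | 1 | 1
0 | 0 | 1 | 0 | 0
0 | 0 | 0 | 0 | 0
In every row where φ is true, ψ is also true, so φ ⊨ ψ.

yes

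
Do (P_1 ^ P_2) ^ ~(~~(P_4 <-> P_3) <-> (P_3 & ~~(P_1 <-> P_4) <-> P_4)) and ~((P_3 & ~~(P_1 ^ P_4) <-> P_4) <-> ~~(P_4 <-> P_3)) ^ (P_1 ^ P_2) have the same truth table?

P_1  P_2  P_3  P_4  |  φ  ψ
 0    0    0    0   |  0  0
 0    0    0    1   |  0  0
 0    0    1    0   |  0  1
 0    0    1    1   |  1  0
 0    1    0    0   |  1  1
 0    1    0    1   |  1  1
 0    1    1    0   |  1  0
 0    1    1    1   |  0  1
 1    0    0    0   |  1  1
 1    0    0    1   |  1  1
 1    0    1    0   |  0  1
 1    0    1    1   |  1  0
 1    1    0    0   |  0  0
 1    1    0    1   |  0  0
 1    1    1    0   |  1  0
 1    1    1    1   |  0  1
The columns differ at P_1=0, P_2=0, P_3=1, P_4=0 (φ=0, ψ=1), so they are not equivalent.

not equivalent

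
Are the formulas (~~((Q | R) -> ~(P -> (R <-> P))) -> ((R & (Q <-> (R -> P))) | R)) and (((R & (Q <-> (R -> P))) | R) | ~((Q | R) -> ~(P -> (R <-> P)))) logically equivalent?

equivalent

P | Q | R || φ | ψ
F | F | F || F | F
F | F | T || T | T
F | T | F || T | T
F | T | T || T | T
T | F | F || F | F
T | F | T || T | T
T | T | F || F | F
T | T | T || T | T
The columns for φ and ψ agree on every row, so they are logically equivalent.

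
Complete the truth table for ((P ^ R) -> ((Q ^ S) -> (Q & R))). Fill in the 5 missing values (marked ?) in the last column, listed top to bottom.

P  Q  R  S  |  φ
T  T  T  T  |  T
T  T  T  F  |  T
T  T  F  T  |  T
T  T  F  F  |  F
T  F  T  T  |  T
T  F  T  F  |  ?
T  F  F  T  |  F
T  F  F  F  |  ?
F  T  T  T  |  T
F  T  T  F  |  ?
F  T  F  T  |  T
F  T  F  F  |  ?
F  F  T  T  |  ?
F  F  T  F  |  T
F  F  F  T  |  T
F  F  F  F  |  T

Row P=T, Q=F, R=T, S=F: (P ^ R) = F, ((Q ^ S) -> (Q & R)) = T, so the formula = T.
Row P=T, Q=F, R=F, S=F: (P ^ R) = T, ((Q ^ S) -> (Q & R)) = T, so the formula = T.
Row P=F, Q=T, R=T, S=F: (P ^ R) = T, ((Q ^ S) -> (Q & R)) = T, so the formula = T.
Row P=F, Q=T, R=F, S=F: (P ^ R) = F, ((Q ^ S) -> (Q & R)) = F, so the formula = T.
Row P=F, Q=F, R=T, S=T: (P ^ R) = T, ((Q ^ S) -> (Q & R)) = F, so the formula = F.

T, T, T, T, F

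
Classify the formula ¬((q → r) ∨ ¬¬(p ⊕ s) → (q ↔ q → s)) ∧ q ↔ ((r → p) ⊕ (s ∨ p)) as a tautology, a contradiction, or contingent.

p | q | r | s | φ
- | - | - | - | -
0 | 0 | 0 | 0 | 0
0 | 0 | 0 | 1 | 1
0 | 0 | 1 | 0 | 1
0 | 0 | 1 | 1 | 0
0 | 1 | 0 | 0 | 0
0 | 1 | 0 | 1 | 1
0 | 1 | 1 | 0 | 0
0 | 1 | 1 | 1 | 0
1 | 0 | 0 | 0 | 1
1 | 0 | 0 | 1 | 1
1 | 0 | 1 | 0 | 1
1 | 0 | 1 | 1 | 1
1 | 1 | 0 | 0 | 0
1 | 1 | 0 | 1 | 1
1 | 1 | 1 | 0 | 0
1 | 1 | 1 | 1 | 1
9 of 16 rows are 1, so the formula is contingent.

contingent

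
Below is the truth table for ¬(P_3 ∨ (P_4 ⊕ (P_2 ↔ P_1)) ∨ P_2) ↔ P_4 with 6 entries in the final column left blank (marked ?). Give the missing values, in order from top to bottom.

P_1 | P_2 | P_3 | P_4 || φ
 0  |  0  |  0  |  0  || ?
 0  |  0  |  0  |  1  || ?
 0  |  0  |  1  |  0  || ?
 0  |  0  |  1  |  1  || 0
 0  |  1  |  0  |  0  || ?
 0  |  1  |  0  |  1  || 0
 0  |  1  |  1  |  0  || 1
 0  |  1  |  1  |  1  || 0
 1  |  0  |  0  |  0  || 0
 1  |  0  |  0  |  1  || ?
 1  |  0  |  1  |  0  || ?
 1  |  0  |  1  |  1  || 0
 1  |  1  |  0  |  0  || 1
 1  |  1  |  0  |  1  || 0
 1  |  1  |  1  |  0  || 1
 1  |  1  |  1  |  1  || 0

Row P_1=0, P_2=0, P_3=0, P_4=0: ¬(P_3 ∨ (P_4 ⊕ (P_2 ↔ P_1)) ∨ P_2) = 0, so the formula = 1.
Row P_1=0, P_2=0, P_3=0, P_4=1: ¬(P_3 ∨ (P_4 ⊕ (P_2 ↔ P_1)) ∨ P_2) = 1, so the formula = 1.
Row P_1=0, P_2=0, P_3=1, P_4=0: ¬(P_3 ∨ (P_4 ⊕ (P_2 ↔ P_1)) ∨ P_2) = 0, so the formula = 1.
Row P_1=0, P_2=1, P_3=0, P_4=0: ¬(P_3 ∨ (P_4 ⊕ (P_2 ↔ P_1)) ∨ P_2) = 0, so the formula = 1.
Row P_1=1, P_2=0, P_3=0, P_4=1: ¬(P_3 ∨ (P_4 ⊕ (P_2 ↔ P_1)) ∨ P_2) = 0, so the formula = 0.
Row P_1=1, P_2=0, P_3=1, P_4=0: ¬(P_3 ∨ (P_4 ⊕ (P_2 ↔ P_1)) ∨ P_2) = 0, so the formula = 1.

1, 1, 1, 1, 0, 1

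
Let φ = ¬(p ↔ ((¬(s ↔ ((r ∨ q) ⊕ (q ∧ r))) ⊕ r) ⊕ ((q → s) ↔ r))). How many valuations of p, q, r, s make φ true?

8

p  q  r  s  |  φ
1  1  1  1  |  0
1  1  1  0  |  0
1  1  0  1  |  1
1  1  0  0  |  1
1  0  1  1  |  1
1  0  1  0  |  0
1  0  0  1  |  0
1  0  0  0  |  1
0  1  1  1  |  1
0  1  1  0  |  1
0  1  0  1  |  0
0  1  0  0  |  0
0  0  1  1  |  0
0  0  1  0  |  1
0  0  0  1  |  1
0  0  0  0  |  0
The formula is true on 8 of the 16 rows.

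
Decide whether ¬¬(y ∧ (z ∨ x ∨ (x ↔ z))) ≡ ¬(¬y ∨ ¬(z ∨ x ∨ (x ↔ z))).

equivalent

x | y | z | φ | ψ
- | - | - | - | -
T | T | T | T | T
T | T | F | T | T
T | F | T | F | F
T | F | F | F | F
F | T | T | T | T
F | T | F | T | T
F | F | T | F | F
F | F | F | F | F
The columns for φ and ψ agree on every row, so they are logically equivalent.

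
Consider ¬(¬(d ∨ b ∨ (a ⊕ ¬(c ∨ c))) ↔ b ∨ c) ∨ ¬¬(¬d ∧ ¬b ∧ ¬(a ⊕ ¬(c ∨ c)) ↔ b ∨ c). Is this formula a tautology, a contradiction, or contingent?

a | b | c | d || φ
1 | 1 | 1 | 1 || 1
1 | 1 | 1 | 0 || 1
1 | 1 | 0 | 1 || 1
1 | 1 | 0 | 0 || 1
1 | 0 | 1 | 1 || 1
1 | 0 | 1 | 0 || 1
1 | 0 | 0 | 1 || 1
1 | 0 | 0 | 0 || 1
0 | 1 | 1 | 1 || 1
0 | 1 | 1 | 0 || 1
0 | 1 | 0 | 1 || 1
0 | 1 | 0 | 0 || 1
0 | 0 | 1 | 1 || 1
0 | 0 | 1 | 0 || 1
0 | 0 | 0 | 1 || 1
0 | 0 | 0 | 0 || 1
Every row is 1, so the formula is a tautology.

tautology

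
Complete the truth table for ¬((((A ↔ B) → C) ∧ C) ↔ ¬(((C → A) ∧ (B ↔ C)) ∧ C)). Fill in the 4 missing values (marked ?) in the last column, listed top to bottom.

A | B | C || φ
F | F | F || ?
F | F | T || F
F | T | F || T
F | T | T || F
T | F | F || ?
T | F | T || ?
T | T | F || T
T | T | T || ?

Row A=F, B=F, C=F: (((A ↔ B) → C) ∧ C) = F, ¬(((C → A) ∧ (B ↔ C)) ∧ C) = T, ((((A ↔ B) → C) ∧ C) ↔ ¬(((C → A) ∧ (B ↔ C)) ∧ C)) = F, so the formula = T.
Row A=T, B=F, C=F: (((A ↔ B) → C) ∧ C) = F, ¬(((C → A) ∧ (B ↔ C)) ∧ C) = T, ((((A ↔ B) → C) ∧ C) ↔ ¬(((C → A) ∧ (B ↔ C)) ∧ C)) = F, so the formula = T.
Row A=T, B=F, C=T: (((A ↔ B) → C) ∧ C) = T, ¬(((C → A) ∧ (B ↔ C)) ∧ C) = T, ((((A ↔ B) → C) ∧ C) ↔ ¬(((C → A) ∧ (B ↔ C)) ∧ C)) = T, so the formula = F.
Row A=T, B=T, C=T: (((A ↔ B) → C) ∧ C) = T, ¬(((C → A) ∧ (B ↔ C)) ∧ C) = F, ((((A ↔ B) → C) ∧ C) ↔ ¬(((C → A) ∧ (B ↔ C)) ∧ C)) = F, so the formula = T.

T, T, F, T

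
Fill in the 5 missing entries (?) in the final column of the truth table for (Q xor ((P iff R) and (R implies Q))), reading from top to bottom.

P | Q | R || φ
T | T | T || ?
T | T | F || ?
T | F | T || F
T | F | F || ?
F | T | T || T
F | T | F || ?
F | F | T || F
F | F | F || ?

F, T, F, F, T

Row P=T, Q=T, R=T: ((P iff R) and (R implies Q)) = T, so the formula = F.
Row P=T, Q=T, R=F: ((P iff R) and (R implies Q)) = F, so the formula = T.
Row P=T, Q=F, R=F: ((P iff R) and (R implies Q)) = F, so the formula = F.
Row P=F, Q=T, R=F: ((P iff R) and (R implies Q)) = T, so the formula = F.
Row P=F, Q=F, R=F: ((P iff R) and (R implies Q)) = T, so the formula = T.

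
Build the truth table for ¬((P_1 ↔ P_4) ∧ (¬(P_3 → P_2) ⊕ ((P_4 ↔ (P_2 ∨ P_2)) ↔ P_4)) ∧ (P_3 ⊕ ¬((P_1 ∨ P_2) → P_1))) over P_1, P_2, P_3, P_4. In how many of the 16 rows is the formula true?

12

P_1 | P_2 | P_3 | P_4 || φ
 1  |  1  |  1  |  1  || 0
 1  |  1  |  1  |  0  || 1
 1  |  1  |  0  |  1  || 1
 1  |  1  |  0  |  0  || 1
 1  |  0  |  1  |  1  || 0
 1  |  0  |  1  |  0  || 1
 1  |  0  |  0  |  1  || 1
 1  |  0  |  0  |  0  || 1
 0  |  1  |  1  |  1  || 1
 0  |  1  |  1  |  0  || 1
 0  |  1  |  0  |  1  || 1
 0  |  1  |  0  |  0  || 0
 0  |  0  |  1  |  1  || 1
 0  |  0  |  1  |  0  || 0
 0  |  0  |  0  |  1  || 1
 0  |  0  |  0  |  0  || 1
The formula is true on 12 of the 16 rows.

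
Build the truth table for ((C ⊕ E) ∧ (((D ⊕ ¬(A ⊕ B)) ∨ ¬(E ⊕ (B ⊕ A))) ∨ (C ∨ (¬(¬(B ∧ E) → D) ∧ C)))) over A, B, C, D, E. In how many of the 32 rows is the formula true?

14

A | B | C | D | E | φ
- | - | - | - | - | -
T | T | T | T | T | F
T | T | T | T | F | T
T | T | T | F | T | F
T | T | T | F | F | T
T | T | F | T | T | F
T | T | F | T | F | F
T | T | F | F | T | T
T | T | F | F | F | F
T | F | T | T | T | F
T | F | T | T | F | T
T | F | T | F | T | F
T | F | T | F | F | T
T | F | F | T | T | T
T | F | F | T | F | F
T | F | F | F | T | T
T | F | F | F | F | F
F | T | T | T | T | F
F | T | T | T | F | T
F | T | T | F | T | F
F | T | T | F | F | T
F | T | F | T | T | T
F | T | F | T | F | F
F | T | F | F | T | T
F | T | F | F | F | F
F | F | T | T | T | F
F | F | T | T | F | T
F | F | T | F | T | F
F | F | T | F | F | T
F | F | F | T | T | F
F | F | F | T | F | F
F | F | F | F | T | T
F | F | F | F | F | F
The formula is true on 14 of the 32 rows.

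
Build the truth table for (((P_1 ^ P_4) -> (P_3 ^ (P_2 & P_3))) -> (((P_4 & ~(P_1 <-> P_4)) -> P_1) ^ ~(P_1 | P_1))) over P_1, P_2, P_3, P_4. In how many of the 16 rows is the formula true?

P_1 | P_2 | P_3 | P_4 | φ
--- | --- | --- | --- | -
 F  |  F  |  F  |  F  | F
 F  |  F  |  F  |  T  | T
 F  |  F  |  T  |  F  | F
 F  |  F  |  T  |  T  | T
 F  |  T  |  F  |  F  | F
 F  |  T  |  F  |  T  | T
 F  |  T  |  T  |  F  | F
 F  |  T  |  T  |  T  | T
 T  |  F  |  F  |  F  | T
 T  |  F  |  F  |  T  | T
 T  |  F  |  T  |  F  | T
 T  |  F  |  T  |  T  | T
 T  |  T  |  F  |  F  | T
 T  |  T  |  F  |  T  | T
 T  |  T  |  T  |  F  | T
 T  |  T  |  T  |  T  | T
The formula is true on 12 of the 16 rows.

12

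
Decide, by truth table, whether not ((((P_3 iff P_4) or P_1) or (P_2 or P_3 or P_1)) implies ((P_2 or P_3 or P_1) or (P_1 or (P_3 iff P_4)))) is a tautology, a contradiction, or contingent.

P_1  P_2  P_3  P_4  |  (P_3 iff P_4)  ((P_3 iff P_4) or P_1)  (P_2 or P_3 or P_1)  (P_1 or (P_3 iff P_4))  φ
 0    0    0    0   |        1                  1                      0                     1             0
 0    0    0    1   |        0                  0                      0                     0             0
 0    0    1    0   |        0                  0                      1                     0             0
 0    0    1    1   |        1                  1                      1                     1             0
 0    1    0    0   |        1                  1                      1                     1             0
 0    1    0    1   |        0                  0                      1                     0             0
 0    1    1    0   |        0                  0                      1                     0             0
 0    1    1    1   |        1                  1                      1                     1             0
 1    0    0    0   |        1                  1                      1                     1             0
 1    0    0    1   |        0                  1                      1                     1             0
 1    0    1    0   |        0                  1                      1                     1             0
 1    0    1    1   |        1                  1                      1                     1             0
 1    1    0    0   |        1                  1                      1                     1             0
 1    1    0    1   |        0                  1                      1                     1             0
 1    1    1    0   |        0                  1                      1                     1             0
 1    1    1    1   |        1                  1                      1                     1             0
Every row is 0, so the formula is a contradiction.

contradiction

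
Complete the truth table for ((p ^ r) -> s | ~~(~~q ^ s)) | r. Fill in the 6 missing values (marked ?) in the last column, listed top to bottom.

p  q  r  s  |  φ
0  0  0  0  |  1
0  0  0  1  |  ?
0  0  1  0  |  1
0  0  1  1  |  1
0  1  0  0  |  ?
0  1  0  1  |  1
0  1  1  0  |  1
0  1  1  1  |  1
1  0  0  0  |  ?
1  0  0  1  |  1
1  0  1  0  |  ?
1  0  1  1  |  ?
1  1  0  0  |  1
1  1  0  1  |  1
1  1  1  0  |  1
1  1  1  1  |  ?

1, 1, 0, 1, 1, 1

Row p=0, q=0, r=0, s=1: ((p ^ r) -> s | ~~(~~q ^ s)) = 1, so the formula = 1.
Row p=0, q=1, r=0, s=0: ((p ^ r) -> s | ~~(~~q ^ s)) = 1, so the formula = 1.
Row p=1, q=0, r=0, s=0: ((p ^ r) -> s | ~~(~~q ^ s)) = 0, so the formula = 0.
Row p=1, q=0, r=1, s=0: ((p ^ r) -> s | ~~(~~q ^ s)) = 1, so the formula = 1.
Row p=1, q=0, r=1, s=1: ((p ^ r) -> s | ~~(~~q ^ s)) = 1, so the formula = 1.
Row p=1, q=1, r=1, s=1: ((p ^ r) -> s | ~~(~~q ^ s)) = 1, so the formula = 1.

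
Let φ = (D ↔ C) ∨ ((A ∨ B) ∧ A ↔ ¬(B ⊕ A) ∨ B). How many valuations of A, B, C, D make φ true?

A | B | C | D || φ
T | T | T | T || T
T | T | T | F || T
T | T | F | T || T
T | T | F | F || T
T | F | T | T || T
T | F | T | F || F
T | F | F | T || F
T | F | F | F || T
F | T | T | T || T
F | T | T | F || F
F | T | F | T || F
F | T | F | F || T
F | F | T | T || T
F | F | T | F || F
F | F | F | T || F
F | F | F | F || T
The formula is true on 10 of the 16 rows.

10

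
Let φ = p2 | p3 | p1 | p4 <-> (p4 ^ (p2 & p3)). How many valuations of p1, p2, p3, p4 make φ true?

9

p1  p2  p3  p4     (p2 | p3 | p1 | p4)  (p2 & p3)  (p4 ^ (p2 & p3))  φ
F   F   F   F               F               F             F          T
F   F   F   T               T               F             T          T
F   F   T   F               T               F             F          F
F   F   T   T               T               F             T          T
F   T   F   F               T               F             F          F
F   T   F   T               T               F             T          T
F   T   T   F               T               T             T          T
F   T   T   T               T               T             F          F
T   F   F   F               T               F             F          F
T   F   F   T               T               F             T          T
T   F   T   F               T               F             F          F
T   F   T   T               T               F             T          T
T   T   F   F               T               F             F          F
T   T   F   T               T               F             T          T
T   T   T   F               T               T             T          T
T   T   T   T               T               T             F          F
The formula is true on 9 of the 16 rows.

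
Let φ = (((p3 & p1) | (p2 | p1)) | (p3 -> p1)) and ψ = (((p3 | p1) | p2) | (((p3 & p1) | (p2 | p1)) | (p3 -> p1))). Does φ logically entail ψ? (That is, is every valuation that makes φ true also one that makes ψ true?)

p1 | p2 | p3 || φ | ψ
F  | F  | F  || T | T
F  | F  | T  || F | T
F  | T  | F  || T | T
F  | T  | T  || T | T
T  | F  | F  || T | T
T  | F  | T  || T | T
T  | T  | F  || T | T
T  | T  | T  || T | T
In every row where φ is true, ψ is also true, so φ ⊨ ψ.

yes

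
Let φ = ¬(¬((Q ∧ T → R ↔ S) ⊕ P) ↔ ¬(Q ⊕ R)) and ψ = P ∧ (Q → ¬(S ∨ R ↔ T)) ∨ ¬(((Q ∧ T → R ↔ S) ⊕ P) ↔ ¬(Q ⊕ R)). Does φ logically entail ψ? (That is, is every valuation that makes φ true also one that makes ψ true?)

no

P | Q | R | S | T | φ | ψ
- | - | - | - | - | - | -
T | T | T | T | T | F | T
T | T | T | T | F | F | T
T | T | T | F | T | T | F
T | T | T | F | F | T | T
T | T | F | T | T | F | T
T | T | F | T | F | T | T
T | T | F | F | T | T | T
T | T | F | F | F | F | T
T | F | T | T | T | T | T
T | F | T | T | F | T | T
T | F | T | F | T | F | T
T | F | T | F | F | F | T
T | F | F | T | T | F | T
T | F | F | T | F | F | T
T | F | F | F | T | T | T
T | F | F | F | F | T | T
F | T | T | T | T | T | F
F | T | T | T | F | T | F
F | T | T | F | T | F | T
F | T | T | F | F | F | T
F | T | F | T | T | T | F
F | T | F | T | F | F | T
F | T | F | F | T | F | T
F | T | F | F | F | T | F
F | F | T | T | T | F | T
F | F | T | T | F | F | T
F | F | T | F | T | T | F
F | F | T | F | F | T | F
F | F | F | T | T | T | F
F | F | F | T | F | T | F
F | F | F | F | T | F | T
F | F | F | F | F | F | T
At P=T, Q=T, R=T, S=F, T=T we have φ true but ψ false, so φ does not entail ψ.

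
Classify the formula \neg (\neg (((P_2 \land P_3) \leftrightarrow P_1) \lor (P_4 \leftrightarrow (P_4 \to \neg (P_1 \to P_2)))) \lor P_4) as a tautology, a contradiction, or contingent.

P_1  P_2  P_3  P_4  |  (P_2 \land P_3)  (P_1 \to P_2)  \neg (P_1 \to P_2)  (P_4 \to \neg (P_1 \to P_2))  φ
 F    F    F    F   |         F               T                F                        T                T
 F    F    F    T   |         F               T                F                        F                F
 F    F    T    F   |         F               T                F                        T                T
 F    F    T    T   |         F               T                F                        F                F
 F    T    F    F   |         F               T                F                        T                T
 F    T    F    T   |         F               T                F                        F                F
 F    T    T    F   |         T               T                F                        T                F
 F    T    T    T   |         T               T                F                        F                F
 T    F    F    F   |         F               F                T                        T                F
 T    F    F    T   |         F               F                T                        T                F
 T    F    T    F   |         F               F                T                        T                F
 T    F    T    T   |         F               F                T                        T                F
 T    T    F    F   |         F               T                F                        T                F
 T    T    F    T   |         F               T                F                        F                F
 T    T    T    F   |         T               T                F                        T                T
 T    T    T    T   |         T               T                F                        F                F
4 of 16 rows are T, so the formula is contingent.

contingent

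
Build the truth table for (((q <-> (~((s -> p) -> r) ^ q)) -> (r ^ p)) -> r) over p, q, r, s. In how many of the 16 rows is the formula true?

10

p  q  r  s  |  (s -> p)  ((s -> p) -> r)  ~((s -> p) -> r)  (~((s -> p) -> r) ^ q)  (r ^ p)  φ
T  T  T  T  |     T             T                F                    T                F     T
T  T  T  F  |     T             T                F                    T                F     T
T  T  F  T  |     T             F                T                    F                T     F
T  T  F  F  |     T             F                T                    F                T     F
T  F  T  T  |     T             T                F                    F                F     T
T  F  T  F  |     T             T                F                    F                F     T
T  F  F  T  |     T             F                T                    T                T     F
T  F  F  F  |     T             F                T                    T                T     F
F  T  T  T  |     F             T                F                    T                T     T
F  T  T  F  |     T             T                F                    T                T     T
F  T  F  T  |     F             T                F                    T                F     T
F  T  F  F  |     T             F                T                    F                F     F
F  F  T  T  |     F             T                F                    F                T     T
F  F  T  F  |     T             T                F                    F                T     T
F  F  F  T  |     F             T                F                    F                F     T
F  F  F  F  |     T             F                T                    T                F     F
The formula is true on 10 of the 16 rows.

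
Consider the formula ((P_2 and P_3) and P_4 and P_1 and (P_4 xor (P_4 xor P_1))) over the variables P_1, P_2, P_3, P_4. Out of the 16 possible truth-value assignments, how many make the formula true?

P_1 | P_2 | P_3 | P_4 | (P_2 and P_3) | (P_4 xor P_1) | (P_4 xor (P_4 xor P_1)) | φ
--- | --- | --- | --- | ------------- | ------------- | ----------------------- | -
 T  |  T  |  T  |  T  |       T       |       F       |            T            | T
 T  |  T  |  T  |  F  |       T       |       T       |            T            | F
 T  |  T  |  F  |  T  |       F       |       F       |            T            | F
 T  |  T  |  F  |  F  |       F       |       T       |            T            | F
 T  |  F  |  T  |  T  |       F       |       F       |            T            | F
 T  |  F  |  T  |  F  |       F       |       T       |            T            | F
 T  |  F  |  F  |  T  |       F       |       F       |            T            | F
 T  |  F  |  F  |  F  |       F       |       T       |            T            | F
 F  |  T  |  T  |  T  |       T       |       T       |            F            | F
 F  |  T  |  T  |  F  |       T       |       F       |            F            | F
 F  |  T  |  F  |  T  |       F       |       T       |            F            | F
 F  |  T  |  F  |  F  |       F       |       F       |            F            | F
 F  |  F  |  T  |  T  |       F       |       T       |            F            | F
 F  |  F  |  T  |  F  |       F       |       F       |            F            | F
 F  |  F  |  F  |  T  |       F       |       T       |            F            | F
 F  |  F  |  F  |  F  |       F       |       F       |            F            | F
The formula is true on 1 of the 16 rows.

1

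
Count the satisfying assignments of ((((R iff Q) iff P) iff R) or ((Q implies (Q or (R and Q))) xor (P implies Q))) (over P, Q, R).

P | Q | R || φ
0 | 0 | 0 || 1
0 | 0 | 1 || 1
0 | 1 | 0 || 0
0 | 1 | 1 || 0
1 | 0 | 0 || 1
1 | 0 | 1 || 1
1 | 1 | 0 || 1
1 | 1 | 1 || 1
The formula is true on 6 of the 8 rows.

6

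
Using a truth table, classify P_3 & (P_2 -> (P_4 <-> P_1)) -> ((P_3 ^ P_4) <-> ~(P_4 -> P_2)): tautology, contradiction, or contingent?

contingent

P_1  P_2  P_3  P_4  |  φ
 F    F    F    F   |  T
 F    F    F    T   |  T
 F    F    T    F   |  F
 F    F    T    T   |  F
 F    T    F    F   |  T
 F    T    F    T   |  T
 F    T    T    F   |  F
 F    T    T    T   |  T
 T    F    F    F   |  T
 T    F    F    T   |  T
 T    F    T    F   |  F
 T    F    T    T   |  F
 T    T    F    F   |  T
 T    T    F    T   |  T
 T    T    T    F   |  T
 T    T    T    T   |  T
11 of 16 rows are T, so the formula is contingent.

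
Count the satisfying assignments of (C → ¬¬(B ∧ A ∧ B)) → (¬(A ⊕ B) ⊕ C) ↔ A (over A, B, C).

  A   |   B   |   C   |   φ  
----- | ----- | ----- | -----
 True |  True |  True | False
 True |  True | False |  True
 True | False |  True |  True
 True | False | False | False
False |  True |  True | False
False |  True | False |  True
False | False |  True | False
False | False | False | False
The formula is true on 3 of the 8 rows.

3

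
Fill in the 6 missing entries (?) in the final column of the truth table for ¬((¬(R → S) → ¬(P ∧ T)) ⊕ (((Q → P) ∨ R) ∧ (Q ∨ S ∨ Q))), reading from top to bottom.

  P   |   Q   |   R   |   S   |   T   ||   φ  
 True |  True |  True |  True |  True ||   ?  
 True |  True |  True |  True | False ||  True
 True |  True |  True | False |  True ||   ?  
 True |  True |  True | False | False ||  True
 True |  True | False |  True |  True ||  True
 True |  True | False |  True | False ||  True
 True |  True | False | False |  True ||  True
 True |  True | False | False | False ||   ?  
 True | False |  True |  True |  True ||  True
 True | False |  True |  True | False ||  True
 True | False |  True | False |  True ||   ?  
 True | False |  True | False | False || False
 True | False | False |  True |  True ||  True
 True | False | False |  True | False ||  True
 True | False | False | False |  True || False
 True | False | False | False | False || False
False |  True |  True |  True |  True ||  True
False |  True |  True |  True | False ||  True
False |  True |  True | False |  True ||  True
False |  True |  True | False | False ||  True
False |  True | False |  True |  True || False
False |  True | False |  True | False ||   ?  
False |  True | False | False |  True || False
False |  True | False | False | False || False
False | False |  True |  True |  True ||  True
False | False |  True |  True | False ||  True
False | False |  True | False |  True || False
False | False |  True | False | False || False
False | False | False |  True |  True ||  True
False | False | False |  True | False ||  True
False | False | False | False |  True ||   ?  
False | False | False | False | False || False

True, False, True, True, False, False

Row P=True, Q=True, R=True, S=True, T=True: (¬(R → S) → ¬(P ∧ T)) = True, (((Q → P) ∨ R) ∧ (Q ∨ S ∨ Q)) = True, ((¬(R → S) → ¬(P ∧ T)) ⊕ (((Q → P) ∨ R) ∧ (Q ∨ S ∨ Q))) = False, so the formula = True.
Row P=True, Q=True, R=True, S=False, T=True: (¬(R → S) → ¬(P ∧ T)) = False, (((Q → P) ∨ R) ∧ (Q ∨ S ∨ Q)) = True, ((¬(R → S) → ¬(P ∧ T)) ⊕ (((Q → P) ∨ R) ∧ (Q ∨ S ∨ Q))) = True, so the formula = False.
Row P=True, Q=True, R=False, S=False, T=False: (¬(R → S) → ¬(P ∧ T)) = True, (((Q → P) ∨ R) ∧ (Q ∨ S ∨ Q)) = True, ((¬(R → S) → ¬(P ∧ T)) ⊕ (((Q → P) ∨ R) ∧ (Q ∨ S ∨ Q))) = False, so the formula = True.
Row P=True, Q=False, R=True, S=False, T=True: (¬(R → S) → ¬(P ∧ T)) = False, (((Q → P) ∨ R) ∧ (Q ∨ S ∨ Q)) = False, ((¬(R → S) → ¬(P ∧ T)) ⊕ (((Q → P) ∨ R) ∧ (Q ∨ S ∨ Q))) = False, so the formula = True.
Row P=False, Q=True, R=False, S=True, T=False: (¬(R → S) → ¬(P ∧ T)) = True, (((Q → P) ∨ R) ∧ (Q ∨ S ∨ Q)) = False, ((¬(R → S) → ¬(P ∧ T)) ⊕ (((Q → P) ∨ R) ∧ (Q ∨ S ∨ Q))) = True, so the formula = False.
Row P=False, Q=False, R=False, S=False, T=True: (¬(R → S) → ¬(P ∧ T)) = True, (((Q → P) ∨ R) ∧ (Q ∨ S ∨ Q)) = False, ((¬(R → S) → ¬(P ∧ T)) ⊕ (((Q → P) ∨ R) ∧ (Q ∨ S ∨ Q))) = True, so the formula = False.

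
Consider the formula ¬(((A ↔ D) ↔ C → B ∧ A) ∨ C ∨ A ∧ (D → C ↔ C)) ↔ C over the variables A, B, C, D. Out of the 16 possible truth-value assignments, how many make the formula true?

A  B  C  D  |  (A ↔ D)  (B ∧ A)  (C → (B ∧ A))  ((A ↔ D) ↔ (C → (B ∧ A)))  (D → C)  ((D → C) ↔ C)  (A ∧ ((D → C) ↔ C))  φ
F  F  F  F  |     T        F           T                    T                 T           F                 F           T
F  F  F  T  |     F        F           T                    F                 F           T                 F           F
F  F  T  F  |     T        F           F                    F                 T           T                 F           F
F  F  T  T  |     F        F           F                    T                 T           T                 F           F
F  T  F  F  |     T        F           T                    T                 T           F                 F           T
F  T  F  T  |     F        F           T                    F                 F           T                 F           F
F  T  T  F  |     T        F           F                    F                 T           T                 F           F
F  T  T  T  |     F        F           F                    T                 T           T                 F           F
T  F  F  F  |     F        F           T                    F                 T           F                 F           F
T  F  F  T  |     T        F           T                    T                 F           T                 T           T
T  F  T  F  |     F        F           F                    T                 T           T                 T           F
T  F  T  T  |     T        F           F                    F                 T           T                 T           F
T  T  F  F  |     F        T           T                    F                 T           F                 F           F
T  T  F  T  |     T        T           T                    T                 F           T                 T           T
T  T  T  F  |     F        T           T                    F                 T           T                 T           F
T  T  T  T  |     T        T           T                    T                 T           T                 T           F
The formula is true on 4 of the 16 rows.

4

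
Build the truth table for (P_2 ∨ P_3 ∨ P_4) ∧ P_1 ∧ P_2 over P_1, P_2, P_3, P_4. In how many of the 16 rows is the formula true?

4

 P_1  |  P_2  |  P_3  |  P_4  || ((P_2 ∨ P_3 ∨ P_4) ∧ P_1 ∧ P_2)
 True |  True |  True |  True ||               True             
 True |  True |  True | False ||               True             
 True |  True | False |  True ||               True             
 True |  True | False | False ||               True             
 True | False |  True |  True ||              False             
 True | False |  True | False ||              False             
 True | False | False |  True ||              False             
 True | False | False | False ||              False             
False |  True |  True |  True ||              False             
False |  True |  True | False ||              False             
False |  True | False |  True ||              False             
False |  True | False | False ||              False             
False | False |  True |  True ||              False             
False | False |  True | False ||              False             
False | False | False |  True ||              False             
False | False | False | False ||              False             
The formula is true on 4 of the 16 rows.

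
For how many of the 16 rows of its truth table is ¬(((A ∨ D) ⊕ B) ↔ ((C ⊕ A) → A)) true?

8

A  B  C  D  |  φ
T  T  T  T  |  T
T  T  T  F  |  T
T  T  F  T  |  T
T  T  F  F  |  T
T  F  T  T  |  F
T  F  T  F  |  F
T  F  F  T  |  F
T  F  F  F  |  F
F  T  T  T  |  F
F  T  T  F  |  T
F  T  F  T  |  T
F  T  F  F  |  F
F  F  T  T  |  T
F  F  T  F  |  F
F  F  F  T  |  F
F  F  F  F  |  T
The formula is true on 8 of the 16 rows.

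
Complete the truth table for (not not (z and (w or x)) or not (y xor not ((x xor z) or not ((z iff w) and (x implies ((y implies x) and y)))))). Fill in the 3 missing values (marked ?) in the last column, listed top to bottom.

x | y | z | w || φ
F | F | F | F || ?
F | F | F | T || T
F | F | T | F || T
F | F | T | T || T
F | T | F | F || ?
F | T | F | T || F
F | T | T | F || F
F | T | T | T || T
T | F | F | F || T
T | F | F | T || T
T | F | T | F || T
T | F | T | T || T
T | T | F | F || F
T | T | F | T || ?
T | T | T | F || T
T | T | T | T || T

Row x=F, y=F, z=F, w=F: not not (z and (w or x)) = F, not (y xor not ((x xor z) or not ((z iff w) and (x implies ((y implies x) and y))))) = F, so the formula = F.
Row x=F, y=T, z=F, w=F: not not (z and (w or x)) = F, not (y xor not ((x xor z) or not ((z iff w) and (x implies ((y implies x) and y))))) = T, so the formula = T.
Row x=T, y=T, z=F, w=T: not not (z and (w or x)) = F, not (y xor not ((x xor z) or not ((z iff w) and (x implies ((y implies x) and y))))) = F, so the formula = F.

F, T, F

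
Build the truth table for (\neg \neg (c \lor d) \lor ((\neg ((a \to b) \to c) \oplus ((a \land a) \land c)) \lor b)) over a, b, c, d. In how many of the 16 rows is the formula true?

  a      b      c      d    |  (c \lor d)  \neg (c \lor d)  \neg \neg (c \lor d)  (a \to b)  ((a \to b) \to c)  \neg ((a \to b) \to c)  (a \land a)  ((a \land a) \land c)    φ  
 True   True   True   True  |     True          False               True             True           True                False               True              True           True
 True   True   True  False  |     True          False               True             True           True                False               True              True           True
 True   True  False   True  |     True          False               True             True          False                 True               True             False           True
 True   True  False  False  |    False           True              False             True          False                 True               True             False           True
 True  False   True   True  |     True          False               True            False           True                False               True              True           True
 True  False   True  False  |     True          False               True            False           True                False               True              True           True
 True  False  False   True  |     True          False               True            False           True                False               True             False           True
 True  False  False  False  |    False           True              False            False           True                False               True             False          False
False   True   True   True  |     True          False               True             True           True                False              False             False           True
False   True   True  False  |     True          False               True             True           True                False              False             False           True
False   True  False   True  |     True          False               True             True          False                 True              False             False           True
False   True  False  False  |    False           True              False             True          False                 True              False             False           True
False  False   True   True  |     True          False               True             True           True                False              False             False           True
False  False   True  False  |     True          False               True             True           True                False              False             False           True
False  False  False   True  |     True          False               True             True          False                 True              False             False           True
False  False  False  False  |    False           True              False             True          False                 True              False             False           True
The formula is true on 15 of the 16 rows.

15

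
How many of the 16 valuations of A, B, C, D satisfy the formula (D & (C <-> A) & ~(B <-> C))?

A | B | C | D || (D & (C <-> A) & ~(B <-> C))
T | T | T | T ||              F              
T | T | T | F ||              F              
T | T | F | T ||              F              
T | T | F | F ||              F              
T | F | T | T ||              T              
T | F | T | F ||              F              
T | F | F | T ||              F              
T | F | F | F ||              F              
F | T | T | T ||              F              
F | T | T | F ||              F              
F | T | F | T ||              T              
F | T | F | F ||              F              
F | F | T | T ||              F              
F | F | T | F ||              F              
F | F | F | T ||              F              
F | F | F | F ||              F              
The formula is true on 2 of the 16 rows.

2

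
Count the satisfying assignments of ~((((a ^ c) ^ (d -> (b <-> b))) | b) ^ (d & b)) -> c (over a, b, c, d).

a | b | c | d || (a ^ c) | (b <-> b) | (d -> (b <-> b)) | ((a ^ c) ^ (d -> (b <-> b))) | (d & b) | φ
1 | 1 | 1 | 1 ||    0    |     1     |        1         |              1               |    1    | 1
1 | 1 | 1 | 0 ||    0    |     1     |        1         |              1               |    0    | 1
1 | 1 | 0 | 1 ||    1    |     1     |        1         |              0               |    1    | 0
1 | 1 | 0 | 0 ||    1    |     1     |        1         |              0               |    0    | 1
1 | 0 | 1 | 1 ||    0    |     1     |        1         |              1               |    0    | 1
1 | 0 | 1 | 0 ||    0    |     1     |        1         |              1               |    0    | 1
1 | 0 | 0 | 1 ||    1    |     1     |        1         |              0               |    0    | 0
1 | 0 | 0 | 0 ||    1    |     1     |        1         |              0               |    0    | 0
0 | 1 | 1 | 1 ||    1    |     1     |        1         |              0               |    1    | 1
0 | 1 | 1 | 0 ||    1    |     1     |        1         |              0               |    0    | 1
0 | 1 | 0 | 1 ||    0    |     1     |        1         |              1               |    1    | 0
0 | 1 | 0 | 0 ||    0    |     1     |        1         |              1               |    0    | 1
0 | 0 | 1 | 1 ||    1    |     1     |        1         |              0               |    0    | 1
0 | 0 | 1 | 0 ||    1    |     1     |        1         |              0               |    0    | 1
0 | 0 | 0 | 1 ||    0    |     1     |        1         |              1               |    0    | 1
0 | 0 | 0 | 0 ||    0    |     1     |        1         |              1               |    0    | 1
The formula is true on 12 of the 16 rows.

12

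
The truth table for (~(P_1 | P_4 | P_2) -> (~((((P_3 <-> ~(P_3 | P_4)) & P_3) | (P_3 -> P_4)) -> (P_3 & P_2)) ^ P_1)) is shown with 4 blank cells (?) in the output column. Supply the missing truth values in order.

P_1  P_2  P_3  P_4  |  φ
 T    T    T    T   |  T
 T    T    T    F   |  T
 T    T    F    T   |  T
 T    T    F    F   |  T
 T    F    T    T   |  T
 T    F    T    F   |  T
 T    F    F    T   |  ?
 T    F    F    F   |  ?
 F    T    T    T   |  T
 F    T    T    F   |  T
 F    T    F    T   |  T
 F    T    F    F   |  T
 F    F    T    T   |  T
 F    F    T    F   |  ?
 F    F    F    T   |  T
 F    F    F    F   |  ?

T, T, F, T

Row P_1=T, P_2=F, P_3=F, P_4=T: ~(P_1 | P_4 | P_2) = F, (~((((P_3 <-> ~(P_3 | P_4)) & P_3) | (P_3 -> P_4)) -> (P_3 & P_2)) ^ P_1) = F, so the formula = T.
Row P_1=T, P_2=F, P_3=F, P_4=F: ~(P_1 | P_4 | P_2) = F, (~((((P_3 <-> ~(P_3 | P_4)) & P_3) | (P_3 -> P_4)) -> (P_3 & P_2)) ^ P_1) = F, so the formula = T.
Row P_1=F, P_2=F, P_3=T, P_4=F: ~(P_1 | P_4 | P_2) = T, (~((((P_3 <-> ~(P_3 | P_4)) & P_3) | (P_3 -> P_4)) -> (P_3 & P_2)) ^ P_1) = F, so the formula = F.
Row P_1=F, P_2=F, P_3=F, P_4=F: ~(P_1 | P_4 | P_2) = T, (~((((P_3 <-> ~(P_3 | P_4)) & P_3) | (P_3 -> P_4)) -> (P_3 & P_2)) ^ P_1) = T, so the formula = T.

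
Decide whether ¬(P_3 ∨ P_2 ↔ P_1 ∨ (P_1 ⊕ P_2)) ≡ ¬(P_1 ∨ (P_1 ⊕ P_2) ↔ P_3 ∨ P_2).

equivalent

P_1 | P_2 | P_3 || φ | ψ
 1  |  1  |  1  || 0 | 0
 1  |  1  |  0  || 0 | 0
 1  |  0  |  1  || 0 | 0
 1  |  0  |  0  || 1 | 1
 0  |  1  |  1  || 0 | 0
 0  |  1  |  0  || 0 | 0
 0  |  0  |  1  || 1 | 1
 0  |  0  |  0  || 0 | 0
The columns for φ and ψ agree on every row, so they are logically equivalent.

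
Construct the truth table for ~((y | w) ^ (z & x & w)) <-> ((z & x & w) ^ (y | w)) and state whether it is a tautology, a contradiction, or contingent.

x  y  z  w     (y | w)  (z & x & w)  ((y | w) ^ (z & x & w))  ~((y | w) ^ (z & x & w))  ((z & x & w) ^ (y | w))  φ
0  0  0  0        0          0                  0                        1                         0             0
0  0  0  1        1          0                  1                        0                         1             0
0  0  1  0        0          0                  0                        1                         0             0
0  0  1  1        1          0                  1                        0                         1             0
0  1  0  0        1          0                  1                        0                         1             0
0  1  0  1        1          0                  1                        0                         1             0
0  1  1  0        1          0                  1                        0                         1             0
0  1  1  1        1          0                  1                        0                         1             0
1  0  0  0        0          0                  0                        1                         0             0
1  0  0  1        1          0                  1                        0                         1             0
1  0  1  0        0          0                  0                        1                         0             0
1  0  1  1        1          1                  0                        1                         0             0
1  1  0  0        1          0                  1                        0                         1             0
1  1  0  1        1          0                  1                        0                         1             0
1  1  1  0        1          0                  1                        0                         1             0
1  1  1  1        1          1                  0                        1                         0             0
Every row is 0, so the formula is a contradiction.

contradiction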